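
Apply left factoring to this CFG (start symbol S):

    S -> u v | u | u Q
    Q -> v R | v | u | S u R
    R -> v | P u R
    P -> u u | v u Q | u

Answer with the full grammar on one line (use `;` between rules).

S has alternatives sharing prefix 'u': factor to S → u S' with S' → v | ε | Q.
Q has alternatives sharing prefix 'v': factor to Q → v Q' with Q' → R | ε.
P has alternatives sharing prefix 'u': factor to P → u P' with P' → u | ε.

S -> u S'; Q -> u | S u R | v Q'; R -> v | P u R; P -> v u Q | u P'; S' -> v | ε | Q; Q' -> R | ε; P' -> u | ε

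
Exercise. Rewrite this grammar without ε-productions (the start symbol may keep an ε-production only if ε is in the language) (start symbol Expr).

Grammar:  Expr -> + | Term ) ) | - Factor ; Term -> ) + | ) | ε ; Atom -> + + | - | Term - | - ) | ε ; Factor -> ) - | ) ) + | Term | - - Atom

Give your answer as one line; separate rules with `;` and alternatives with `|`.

Expr -> + | Term ) ) | ) ) | - Factor | -; Term -> ) + | ); Atom -> + + | - | Term - | - ); Factor -> ) - | ) ) + | Term | - - Atom | - -

Nullable set = {Atom, Factor, Term}.
ε ∉ L(G), so no ε-production is kept.
Add the nullable-subset variants: Expr → Term ) ) gives Term ) ) | ) ). Expr → - Factor gives - Factor | -. Factor → - - Atom gives - - Atom | - -.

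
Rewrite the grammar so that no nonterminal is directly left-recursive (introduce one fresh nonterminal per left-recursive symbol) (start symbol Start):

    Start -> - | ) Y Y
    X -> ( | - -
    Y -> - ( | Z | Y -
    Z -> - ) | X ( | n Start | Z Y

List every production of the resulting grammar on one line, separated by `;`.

Start -> - | ) Y Y; X -> ( | - -; Y -> - ( Y1 | Z Y1; Z -> - ) Z1 | X ( Z1 | n Start Z1; Y1 -> - Y1 | ε; Z1 -> Y Z1 | ε

Y, Z are directly left-recursive.
For Y: α = {-}, β = {- (, Z}. Rewrite as Y → β Y1 and Y1 → α Y1 | ε.
For Z: α = {Y}, β = {- ), X (, n Start}. Rewrite as Z → β Z1 and Z1 → α Z1 | ε.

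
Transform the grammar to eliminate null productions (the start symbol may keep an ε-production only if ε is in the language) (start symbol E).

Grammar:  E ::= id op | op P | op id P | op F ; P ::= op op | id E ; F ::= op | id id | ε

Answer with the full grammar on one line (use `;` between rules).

Nullable set = {F}.
ε ∉ L(G), so no ε-production is kept.
For each production, add variants omitting each subset of nullable occurrences: E → op F gives op F | op.

E ::= id op | op P | op id P | op F | op; P ::= op op | id E; F ::= op | id id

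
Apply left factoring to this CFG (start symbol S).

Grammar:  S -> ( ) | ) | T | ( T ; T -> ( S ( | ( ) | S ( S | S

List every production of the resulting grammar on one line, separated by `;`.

S has alternatives sharing prefix '(': factor to S → ( S' with S' → ) | T.
T has alternatives sharing prefix '(': factor to T → ( T' with T' → S ( | ).
T has alternatives sharing prefix 'S': factor to T → S T'' with T'' → ( S | ε.

S -> ) | T | ( S'; T -> ( T' | S T''; S' -> ) | T; T' -> S ( | ); T'' -> ( S | ε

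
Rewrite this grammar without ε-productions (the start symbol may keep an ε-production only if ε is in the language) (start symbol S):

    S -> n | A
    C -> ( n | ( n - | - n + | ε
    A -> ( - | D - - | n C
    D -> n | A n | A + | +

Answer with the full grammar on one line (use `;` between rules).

Nullable nonterminals: {C}.
ε ∉ L(G), so no ε-production is kept.
Expand every rule over subsets of its nullable positions: A → n C gives n C | n.

S -> n | A; C -> ( n | ( n - | - n +; A -> ( - | D - - | n C | n; D -> n | A n | A + | +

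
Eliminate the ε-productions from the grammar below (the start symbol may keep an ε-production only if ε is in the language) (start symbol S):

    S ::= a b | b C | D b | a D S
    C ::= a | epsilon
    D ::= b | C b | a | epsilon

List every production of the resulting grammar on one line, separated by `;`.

S ::= a b | b C | b | D b | a D S | a S; C ::= a; D ::= b | C b | a

Nullable set = {C, D}.
ε ∉ L(G), so no ε-production is kept.
For each production, add variants omitting each subset of nullable occurrences: S → b C gives b C | b. S → a D S gives a D S | a S.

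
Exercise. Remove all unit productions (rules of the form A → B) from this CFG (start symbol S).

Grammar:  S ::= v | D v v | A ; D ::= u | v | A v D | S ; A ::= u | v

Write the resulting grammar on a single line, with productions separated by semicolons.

S ::= v | D v v | u; D ::= v | D v v | u | A v D; A ::= u | v

Unit pairs: D ⇒* {A, S}; S ⇒* {A}.
For every A with A ⇒* B via unit rules, add B's non-unit alternatives to A; then delete every rule of the form X → Y.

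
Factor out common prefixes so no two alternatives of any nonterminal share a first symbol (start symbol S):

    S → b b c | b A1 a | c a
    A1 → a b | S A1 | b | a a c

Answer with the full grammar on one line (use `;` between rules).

S has alternatives sharing prefix 'b': factor to S → b S' with S' → b c | A1 a.
A1 has alternatives sharing prefix 'a': factor to A1 → a A1' with A1' → b | a c.

S → c a | b S'; A1 → S A1 | b | a A1'; S' → b c | A1 a; A1' → b | a c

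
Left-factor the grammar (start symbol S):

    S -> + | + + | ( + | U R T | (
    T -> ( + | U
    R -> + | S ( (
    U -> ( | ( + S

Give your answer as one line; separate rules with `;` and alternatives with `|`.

S -> U R T | + S' | ( S''; T -> ( + | U; R -> + | S ( (; U -> ( U'; S' -> eps | +; S'' -> + | eps; U' -> eps | + S

S has alternatives sharing prefix '+': factor to S → + S' with S' → ε | +.
S has alternatives sharing prefix '(': factor to S → ( S'' with S'' → + | ε.
U has alternatives sharing prefix '(': factor to U → ( U' with U' → ε | + S.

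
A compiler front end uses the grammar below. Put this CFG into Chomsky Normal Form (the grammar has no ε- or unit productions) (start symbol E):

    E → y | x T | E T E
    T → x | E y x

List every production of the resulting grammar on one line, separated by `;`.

E → y | X1 T | E Y1; T → x | E Y2; X1 → x; X2 → y; Y1 → T E; Y2 → X2 X1

Introduce a nonterminal for each terminal appearing in a rule of length ≥ 2: X1 → x, X2 → y.
Binarize each right-hand side of length ≥ 3 by chaining fresh nonterminals (Y1, Y2, …): affected rules were E → E T E; T → E X2 X1.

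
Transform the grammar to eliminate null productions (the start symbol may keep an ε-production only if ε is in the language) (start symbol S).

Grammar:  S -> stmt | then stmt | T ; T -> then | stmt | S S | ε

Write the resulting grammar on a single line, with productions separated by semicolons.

The nullable symbols are {S, T}.
ε ∈ L(G) since S is nullable, so keep S → ε.
For each production, add variants omitting each subset of nullable occurrences: T → S S gives S S | S.

S -> stmt | then stmt | T | ε; T -> then | stmt | S S | S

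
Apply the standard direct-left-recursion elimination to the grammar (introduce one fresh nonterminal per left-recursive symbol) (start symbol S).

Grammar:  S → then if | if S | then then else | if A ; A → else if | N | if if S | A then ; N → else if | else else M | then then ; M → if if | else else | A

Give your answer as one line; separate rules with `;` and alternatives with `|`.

S → then if | if S | then then else | if A; A → else if A' | N A' | if if S A'; N → else if | else else M | then then; M → if if | else else | A; A' → then A' | eps

Directly left-recursive nonterminal: A.
For A: α = {then}, β = {else if, N, if if S}. Rewrite as A → β A' and A' → α A' | ε.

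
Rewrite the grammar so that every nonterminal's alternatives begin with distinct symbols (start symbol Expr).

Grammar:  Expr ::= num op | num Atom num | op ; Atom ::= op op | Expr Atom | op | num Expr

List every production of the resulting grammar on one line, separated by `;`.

Expr ::= op | num Expr1; Atom ::= Expr Atom | num Expr | op Atom1; Expr1 ::= op | Atom num; Atom1 ::= op | eps

Expr has alternatives sharing prefix 'num': factor to Expr → num Expr1 with Expr1 → op | Atom num.
Atom has alternatives sharing prefix 'op': factor to Atom → op Atom1 with Atom1 → op | ε.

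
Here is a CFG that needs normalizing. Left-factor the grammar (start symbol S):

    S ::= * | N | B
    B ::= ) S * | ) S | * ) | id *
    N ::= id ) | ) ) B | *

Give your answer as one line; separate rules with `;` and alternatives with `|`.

S ::= * | N | B; B ::= * ) | id * | ) S B'; N ::= id ) | ) ) B | *; B' ::= * | epsilon

B has alternatives sharing prefix ') S': factor to B → ) S B' with B' → * | ε.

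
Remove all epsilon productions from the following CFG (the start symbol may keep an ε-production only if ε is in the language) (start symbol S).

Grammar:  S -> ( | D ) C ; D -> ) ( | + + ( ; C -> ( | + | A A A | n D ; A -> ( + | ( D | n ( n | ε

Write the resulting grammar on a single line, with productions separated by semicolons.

S -> ( | D ) C | D ); D -> ) ( | + + (; C -> ( | + | A A A | A A | A | n D; A -> ( + | ( D | n ( n

Nullable set = {A, C}.
ε ∉ L(G), so no ε-production is kept.
For each production, add variants omitting each subset of nullable occurrences: S → D ) C gives D ) C | D ). C → A A A gives A A A | A A | A.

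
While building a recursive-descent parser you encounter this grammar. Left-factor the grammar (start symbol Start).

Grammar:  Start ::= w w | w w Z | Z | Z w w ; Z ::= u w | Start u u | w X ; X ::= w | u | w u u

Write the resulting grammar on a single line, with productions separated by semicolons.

Start has alternatives sharing prefix 'w w': factor to Start → w w Start1 with Start1 → ε | Z.
Start has alternatives sharing prefix 'Z': factor to Start → Z Start2 with Start2 → ε | w w.
X has alternatives sharing prefix 'w': factor to X → w X1 with X1 → ε | u u.

Start ::= w w Start1 | Z Start2; Z ::= u w | Start u u | w X; X ::= u | w X1; Start1 ::= eps | Z; Start2 ::= eps | w w; X1 ::= eps | u u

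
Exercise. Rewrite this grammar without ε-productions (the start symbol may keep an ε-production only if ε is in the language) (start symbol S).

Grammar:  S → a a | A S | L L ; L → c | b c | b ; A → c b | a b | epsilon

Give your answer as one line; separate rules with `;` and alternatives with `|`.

S → a a | A S | L L; L → c | b c | b; A → c b | a b

Nullable set = {A}.
ε ∉ L(G), so no ε-production is kept.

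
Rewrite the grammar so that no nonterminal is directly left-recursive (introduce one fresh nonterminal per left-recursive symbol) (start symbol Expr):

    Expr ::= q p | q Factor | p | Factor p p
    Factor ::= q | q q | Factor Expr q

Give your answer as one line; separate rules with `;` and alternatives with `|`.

Left recursion appears on Factor.
For Factor: α = {Expr q}, β = {q, q q}. Rewrite as Factor → β Factor1 and Factor1 → α Factor1 | ε.

Expr ::= q p | q Factor | p | Factor p p; Factor ::= q Factor1 | q q Factor1; Factor1 ::= Expr q Factor1 | eps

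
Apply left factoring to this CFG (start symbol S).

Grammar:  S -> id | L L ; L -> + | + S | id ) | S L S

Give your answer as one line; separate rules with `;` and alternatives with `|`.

S -> id | L L; L -> id ) | S L S | + L'; L' -> ε | S

L has alternatives sharing prefix '+': factor to L → + L' with L' → ε | S.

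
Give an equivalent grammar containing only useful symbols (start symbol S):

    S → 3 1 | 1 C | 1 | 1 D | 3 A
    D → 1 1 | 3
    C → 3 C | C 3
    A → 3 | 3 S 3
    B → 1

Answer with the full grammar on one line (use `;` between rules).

Generating nonterminals: {A, B, D, S}.
Reachable from S after that: {A, D, S}.
Removed useless symbols: {B, C} and every production mentioning them.

S → 3 1 | 1 | 1 D | 3 A; D → 1 1 | 3; A → 3 | 3 S 3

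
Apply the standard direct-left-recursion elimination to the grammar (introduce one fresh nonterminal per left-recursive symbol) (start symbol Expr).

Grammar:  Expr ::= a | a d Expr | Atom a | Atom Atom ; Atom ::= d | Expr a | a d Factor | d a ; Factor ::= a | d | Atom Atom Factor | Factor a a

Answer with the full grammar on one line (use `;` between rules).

Directly left-recursive nonterminal: Factor.
For Factor: α = {a a}, β = {a, d, Atom Atom Factor}. Rewrite as Factor → β Factor1 and Factor1 → α Factor1 | ε.

Expr ::= a | a d Expr | Atom a | Atom Atom; Atom ::= d | Expr a | a d Factor | d a; Factor ::= a Factor1 | d Factor1 | Atom Atom Factor Factor1; Factor1 ::= a a Factor1 | ε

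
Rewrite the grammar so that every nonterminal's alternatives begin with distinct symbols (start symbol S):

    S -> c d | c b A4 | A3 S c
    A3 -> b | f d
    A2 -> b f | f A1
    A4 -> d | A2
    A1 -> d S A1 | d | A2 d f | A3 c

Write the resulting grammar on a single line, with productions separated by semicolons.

S has alternatives sharing prefix 'c': factor to S → c S' with S' → d | b A4.
A1 has alternatives sharing prefix 'd': factor to A1 → d A1' with A1' → S A1 | ε.

S -> A3 S c | c S'; A3 -> b | f d; A2 -> b f | f A1; A4 -> d | A2; A1 -> A2 d f | A3 c | d A1'; S' -> d | b A4; A1' -> S A1 | ε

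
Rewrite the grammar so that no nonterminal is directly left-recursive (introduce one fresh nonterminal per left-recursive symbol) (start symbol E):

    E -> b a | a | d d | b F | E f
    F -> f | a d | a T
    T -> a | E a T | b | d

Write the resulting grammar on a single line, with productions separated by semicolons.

E -> b a E' | a E' | d d E' | b F E'; F -> f | a d | a T; T -> a | E a T | b | d; E' -> f E' | ε

Directly left-recursive nonterminal: E.
For E: α = {f}, β = {b a, a, d d, b F}. Rewrite as E → β E' and E' → α E' | ε.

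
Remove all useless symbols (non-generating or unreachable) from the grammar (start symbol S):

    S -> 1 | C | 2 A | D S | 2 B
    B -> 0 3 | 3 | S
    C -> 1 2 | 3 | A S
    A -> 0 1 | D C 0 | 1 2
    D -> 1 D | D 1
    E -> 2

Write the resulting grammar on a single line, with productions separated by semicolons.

Generating nonterminals: {A, B, C, E, S}.
Reachable from S after that: {A, B, C, S}.
Removed useless symbols: {D, E} and every production mentioning them.

S -> 1 | C | 2 A | 2 B; B -> 0 3 | 3 | S; C -> 1 2 | 3 | A S; A -> 0 1 | 1 2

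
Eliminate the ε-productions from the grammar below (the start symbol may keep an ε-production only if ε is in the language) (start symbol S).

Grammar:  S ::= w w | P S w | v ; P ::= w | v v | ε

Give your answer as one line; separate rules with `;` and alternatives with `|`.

S ::= w w | P S w | S w | v; P ::= w | v v

Nullable set = {P}.
ε ∉ L(G), so no ε-production is kept.
Expand every rule over subsets of its nullable positions: S → P S w gives P S w | S w.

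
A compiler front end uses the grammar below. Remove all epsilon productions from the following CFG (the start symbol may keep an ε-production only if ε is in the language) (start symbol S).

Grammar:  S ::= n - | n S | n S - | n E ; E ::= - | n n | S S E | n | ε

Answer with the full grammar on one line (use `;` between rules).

Nullable set = {E}.
ε ∉ L(G), so no ε-production is kept.
Add the nullable-subset variants: S → n E gives n E | n. E → S S E gives S S E | S S.

S ::= n - | n S | n S - | n E | n; E ::= - | n n | S S E | S S | n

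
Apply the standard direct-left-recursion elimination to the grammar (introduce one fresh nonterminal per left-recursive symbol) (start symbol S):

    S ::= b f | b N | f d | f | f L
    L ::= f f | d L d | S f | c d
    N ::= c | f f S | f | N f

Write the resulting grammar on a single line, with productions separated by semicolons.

N is directly left-recursive.
For N: α = {f}, β = {c, f f S, f}. Rewrite as N → β N' and N' → α N' | ε.

S ::= b f | b N | f d | f | f L; L ::= f f | d L d | S f | c d; N ::= c N' | f f S N' | f N'; N' ::= f N' | ε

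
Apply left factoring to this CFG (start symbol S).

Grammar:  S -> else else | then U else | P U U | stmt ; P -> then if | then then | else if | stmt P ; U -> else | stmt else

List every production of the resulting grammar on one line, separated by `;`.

S -> else else | then U else | P U U | stmt; P -> else if | stmt P | then P'; U -> else | stmt else; P' -> if | then

P has alternatives sharing prefix 'then': factor to P → then P' with P' → if | then.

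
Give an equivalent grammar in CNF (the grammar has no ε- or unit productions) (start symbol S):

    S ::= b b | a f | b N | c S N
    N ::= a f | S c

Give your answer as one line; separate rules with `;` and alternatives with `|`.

Introduce a nonterminal for each terminal appearing in a rule of length ≥ 2: X1 → b, X2 → a, X3 → f, X4 → c.
Binarize each right-hand side of length ≥ 3 by chaining fresh nonterminals (Y1, Y2, …): affected rules were S → X4 S N.

S ::= X1 X1 | X2 X3 | X1 N | X4 Y1; N ::= X2 X3 | S X4; X1 ::= b; X2 ::= a; X3 ::= f; X4 ::= c; Y1 ::= S N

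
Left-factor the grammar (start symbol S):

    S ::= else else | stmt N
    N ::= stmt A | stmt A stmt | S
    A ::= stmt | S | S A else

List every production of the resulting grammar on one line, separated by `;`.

S ::= else else | stmt N; N ::= S | stmt A N'; A ::= stmt | S A'; N' ::= ε | stmt; A' ::= ε | A else

N has alternatives sharing prefix 'stmt A': factor to N → stmt A N' with N' → ε | stmt.
A has alternatives sharing prefix 'S': factor to A → S A' with A' → ε | A else.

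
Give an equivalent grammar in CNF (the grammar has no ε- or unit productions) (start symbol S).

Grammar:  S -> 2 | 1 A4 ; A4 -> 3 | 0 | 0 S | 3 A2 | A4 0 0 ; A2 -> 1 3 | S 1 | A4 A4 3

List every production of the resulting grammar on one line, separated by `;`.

Introduce a nonterminal for each terminal appearing in a rule of length ≥ 2: X1 → 1, X2 → 0, X3 → 3.
Binarize each right-hand side of length ≥ 3 by chaining fresh nonterminals (Y1, Y2, …): affected rules were A4 → A4 X2 X2; A2 → A4 A4 X3.

S -> 2 | X1 A4; A4 -> 3 | 0 | X2 S | X3 A2 | A4 Y1; A2 -> X1 X3 | S X1 | A4 Y2; X1 -> 1; X2 -> 0; X3 -> 3; Y1 -> X2 X2; Y2 -> A4 X3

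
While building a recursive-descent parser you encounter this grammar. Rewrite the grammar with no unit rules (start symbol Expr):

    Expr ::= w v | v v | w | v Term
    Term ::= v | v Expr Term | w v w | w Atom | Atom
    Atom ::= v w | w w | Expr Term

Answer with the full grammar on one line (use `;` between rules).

Expr ::= w v | v v | w | v Term; Term ::= v | v Expr Term | w v w | w Atom | v w | w w | Expr Term; Atom ::= v w | w w | Expr Term

Unit pairs: Term ⇒* {Atom}.
Replace each nonterminal's rules with the union of the non-unit rules of every nonterminal it unit-derives.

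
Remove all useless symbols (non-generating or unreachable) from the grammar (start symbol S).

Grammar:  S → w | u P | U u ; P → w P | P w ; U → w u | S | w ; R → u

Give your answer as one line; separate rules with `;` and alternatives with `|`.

Generating nonterminals: {R, S, U}.
Reachable from S after that: {S, U}.
Removed useless symbols: {P, R} and every production mentioning them.

S → w | U u; U → w u | S | w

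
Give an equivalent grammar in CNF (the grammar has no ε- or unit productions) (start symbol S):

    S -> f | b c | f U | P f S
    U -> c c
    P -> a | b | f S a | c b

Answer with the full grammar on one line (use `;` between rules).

S -> f | X1 X2 | X3 U | P Y1; U -> X2 X2; P -> a | b | X3 Y2 | X2 X1; X1 -> b; X2 -> c; X3 -> f; X4 -> a; Y1 -> X3 S; Y2 -> S X4

Introduce a nonterminal for each terminal appearing in a rule of length ≥ 2: X1 → b, X2 → c, X3 → f, X4 → a.
Binarize each right-hand side of length ≥ 3 by chaining fresh nonterminals (Y1, Y2, …): affected rules were S → P X3 S; P → X3 S X4.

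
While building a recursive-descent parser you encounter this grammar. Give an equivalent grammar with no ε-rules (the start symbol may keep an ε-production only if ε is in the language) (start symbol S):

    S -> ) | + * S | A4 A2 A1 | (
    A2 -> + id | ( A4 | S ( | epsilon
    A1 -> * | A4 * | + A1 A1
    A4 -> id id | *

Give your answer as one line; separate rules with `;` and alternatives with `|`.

S -> ) | + * S | A4 A2 A1 | A4 A1 | (; A2 -> + id | ( A4 | S (; A1 -> * | A4 * | + A1 A1; A4 -> id id | *

The nullable symbols are {A2}.
ε ∉ L(G), so no ε-production is kept.
Add the nullable-subset variants: S → A4 A2 A1 gives A4 A2 A1 | A4 A1.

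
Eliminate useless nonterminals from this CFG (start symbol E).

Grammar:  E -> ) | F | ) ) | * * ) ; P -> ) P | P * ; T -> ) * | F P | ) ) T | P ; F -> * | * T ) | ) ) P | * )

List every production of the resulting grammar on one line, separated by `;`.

E -> ) | F | ) ) | * * ); T -> ) * | ) ) T; F -> * | * T ) | * )

Generating nonterminals: {E, F, T}.
Reachable from E after that: {E, F, T}.
Removed useless symbols: {P} and every production mentioning them.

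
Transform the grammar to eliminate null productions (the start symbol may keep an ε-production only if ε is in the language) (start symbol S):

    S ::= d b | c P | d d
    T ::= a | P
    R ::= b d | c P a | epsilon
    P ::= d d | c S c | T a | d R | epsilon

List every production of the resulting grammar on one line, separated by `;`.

S ::= d b | c P | c | d d; T ::= a | P; R ::= b d | c P a | c a; P ::= d d | c S c | T a | a | d R | d

Nullable nonterminals: {P, R, T}.
ε ∉ L(G), so no ε-production is kept.
Expand every rule over subsets of its nullable positions: S → c P gives c P | c. R → c P a gives c P a | c a. P → T a gives T a | a. P → d R gives d R | d.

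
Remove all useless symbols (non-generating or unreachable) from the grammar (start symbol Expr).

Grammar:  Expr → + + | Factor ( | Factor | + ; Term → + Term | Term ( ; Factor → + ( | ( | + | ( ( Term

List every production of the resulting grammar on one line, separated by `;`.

Generating nonterminals: {Expr, Factor}.
Reachable from Expr after that: {Expr, Factor}.
Removed useless symbols: {Term} and every production mentioning them.

Expr → + + | Factor ( | Factor | +; Factor → + ( | ( | +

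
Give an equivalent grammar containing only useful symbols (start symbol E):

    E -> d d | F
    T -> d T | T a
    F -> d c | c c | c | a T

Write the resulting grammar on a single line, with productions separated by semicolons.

Generating nonterminals: {E, F}.
Reachable from E after that: {E, F}.
Removed useless symbols: {T} and every production mentioning them.

E -> d d | F; F -> d c | c c | c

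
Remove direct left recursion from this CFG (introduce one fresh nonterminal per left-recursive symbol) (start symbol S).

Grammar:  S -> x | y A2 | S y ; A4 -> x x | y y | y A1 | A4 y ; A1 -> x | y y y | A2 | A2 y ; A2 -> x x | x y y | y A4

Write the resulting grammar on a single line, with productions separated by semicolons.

Directly left-recursive nonterminals: S, A4.
For S: α = {y}, β = {x, y A2}. Rewrite as S → β S' and S' → α S' | ε.
For A4: α = {y}, β = {x x, y y, y A1}. Rewrite as A4 → β A4' and A4' → α A4' | ε.

S -> x S' | y A2 S'; A4 -> x x A4' | y y A4' | y A1 A4'; A1 -> x | y y y | A2 | A2 y; A2 -> x x | x y y | y A4; S' -> y S' | ε; A4' -> y A4' | ε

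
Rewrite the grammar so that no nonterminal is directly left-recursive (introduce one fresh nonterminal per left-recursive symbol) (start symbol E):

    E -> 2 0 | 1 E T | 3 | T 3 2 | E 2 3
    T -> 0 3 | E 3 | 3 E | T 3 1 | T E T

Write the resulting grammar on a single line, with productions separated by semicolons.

Directly left-recursive nonterminals: E, T.
For E: α = {2 3}, β = {2 0, 1 E T, 3, T 3 2}. Rewrite as E → β E' and E' → α E' | ε.
For T: α = {3 1, E T}, β = {0 3, E 3, 3 E}. Rewrite as T → β T' and T' → α T' | ε.

E -> 2 0 E' | 1 E T E' | 3 E' | T 3 2 E'; T -> 0 3 T' | E 3 T' | 3 E T'; E' -> 2 3 E' | ε; T' -> 3 1 T' | E T T' | ε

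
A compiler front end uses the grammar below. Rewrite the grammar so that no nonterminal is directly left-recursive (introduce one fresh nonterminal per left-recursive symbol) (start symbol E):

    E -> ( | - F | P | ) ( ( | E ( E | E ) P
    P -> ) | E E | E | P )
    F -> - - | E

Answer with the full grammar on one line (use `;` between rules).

Directly left-recursive nonterminals: E, P.
For E: α = {( E, ) P}, β = {(, - F, P, ) ( (}. Rewrite as E → β E' and E' → α E' | ε.
For P: α = {)}, β = {), E E, E}. Rewrite as P → β P' and P' → α P' | ε.

E -> ( E' | - F E' | P E' | ) ( ( E'; P -> ) P' | E E P' | E P'; F -> - - | E; E' -> ( E E' | ) P E' | eps; P' -> ) P' | eps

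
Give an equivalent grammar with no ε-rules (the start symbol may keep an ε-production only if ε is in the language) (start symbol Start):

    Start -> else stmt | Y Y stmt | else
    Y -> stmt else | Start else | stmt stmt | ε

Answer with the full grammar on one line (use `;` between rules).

Start -> else stmt | Y Y stmt | Y stmt | stmt | else; Y -> stmt else | Start else | stmt stmt

Nullable nonterminals: {Y}.
ε ∉ L(G), so no ε-production is kept.
Expand every rule over subsets of its nullable positions: Start → Y Y stmt gives Y Y stmt | Y stmt | stmt.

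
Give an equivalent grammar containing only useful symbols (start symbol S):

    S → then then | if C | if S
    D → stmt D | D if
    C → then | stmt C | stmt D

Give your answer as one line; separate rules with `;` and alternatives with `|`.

Generating nonterminals: {C, S}.
Reachable from S after that: {C, S}.
Removed useless symbols: {D} and every production mentioning them.

S → then then | if C | if S; C → then | stmt C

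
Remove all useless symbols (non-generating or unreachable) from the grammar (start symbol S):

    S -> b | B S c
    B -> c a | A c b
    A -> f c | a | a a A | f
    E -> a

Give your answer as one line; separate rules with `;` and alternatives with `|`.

S -> b | B S c; B -> c a | A c b; A -> f c | a | a a A | f

Generating nonterminals: {A, B, E, S}.
Reachable from S after that: {A, B, S}.
Removed useless symbols: {E} and every production mentioning them.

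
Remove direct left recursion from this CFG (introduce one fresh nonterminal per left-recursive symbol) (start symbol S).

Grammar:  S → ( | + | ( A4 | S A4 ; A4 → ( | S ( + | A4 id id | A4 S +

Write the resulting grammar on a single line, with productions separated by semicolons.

Directly left-recursive nonterminals: S, A4.
For S: α = {A4}, β = {(, +, ( A4}. Rewrite as S → β S' and S' → α S' | ε.
For A4: α = {id id, S +}, β = {(, S ( +}. Rewrite as A4 → β A4' and A4' → α A4' | ε.

S → ( S' | + S' | ( A4 S'; A4 → ( A4' | S ( + A4'; S' → A4 S' | eps; A4' → id id A4' | S + A4' | eps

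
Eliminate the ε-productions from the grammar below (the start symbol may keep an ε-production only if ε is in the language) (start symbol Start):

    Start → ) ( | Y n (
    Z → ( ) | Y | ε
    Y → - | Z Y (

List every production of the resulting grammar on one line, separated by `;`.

The nullable symbols are {Z}.
ε ∉ L(G), so no ε-production is kept.
For each production, add variants omitting each subset of nullable occurrences: Y → Z Y ( gives Z Y ( | Y (.

Start → ) ( | Y n (; Z → ( ) | Y; Y → - | Z Y ( | Y (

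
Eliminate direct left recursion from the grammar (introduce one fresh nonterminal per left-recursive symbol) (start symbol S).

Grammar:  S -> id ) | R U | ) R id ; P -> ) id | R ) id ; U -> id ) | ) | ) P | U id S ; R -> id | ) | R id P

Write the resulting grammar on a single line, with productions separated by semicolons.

S -> id ) | R U | ) R id; P -> ) id | R ) id; U -> id ) U' | ) U' | ) P U'; R -> id R' | ) R'; U' -> id S U' | epsilon; R' -> id P R' | epsilon

Directly left-recursive nonterminals: U, R.
For U: α = {id S}, β = {id ), ), ) P}. Rewrite as U → β U' and U' → α U' | ε.
For R: α = {id P}, β = {id, )}. Rewrite as R → β R' and R' → α R' | ε.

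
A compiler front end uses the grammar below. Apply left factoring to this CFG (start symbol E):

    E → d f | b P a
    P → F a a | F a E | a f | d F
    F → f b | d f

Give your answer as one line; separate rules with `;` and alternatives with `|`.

P has alternatives sharing prefix 'F a': factor to P → F a P' with P' → a | E.

E → d f | b P a; P → a f | d F | F a P'; F → f b | d f; P' → a | E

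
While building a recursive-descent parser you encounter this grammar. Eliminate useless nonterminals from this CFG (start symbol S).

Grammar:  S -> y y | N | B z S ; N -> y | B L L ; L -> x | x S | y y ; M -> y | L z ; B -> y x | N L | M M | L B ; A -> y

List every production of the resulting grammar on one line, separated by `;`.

Generating nonterminals: {A, B, L, M, N, S}.
Reachable from S after that: {B, L, M, N, S}.
Removed useless symbols: {A} and every production mentioning them.

S -> y y | N | B z S; N -> y | B L L; L -> x | x S | y y; M -> y | L z; B -> y x | N L | M M | L B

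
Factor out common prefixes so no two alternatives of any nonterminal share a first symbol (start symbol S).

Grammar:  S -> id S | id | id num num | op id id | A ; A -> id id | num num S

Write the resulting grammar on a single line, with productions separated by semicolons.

S -> op id id | A | id S'; A -> id id | num num S; S' -> S | ε | num num

S has alternatives sharing prefix 'id': factor to S → id S' with S' → S | ε | num num.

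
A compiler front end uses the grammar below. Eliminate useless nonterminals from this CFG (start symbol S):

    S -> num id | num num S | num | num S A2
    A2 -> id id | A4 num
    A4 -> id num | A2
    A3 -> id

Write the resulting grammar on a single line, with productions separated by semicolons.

Generating nonterminals: {A2, A3, A4, S}.
Reachable from S after that: {A2, A4, S}.
Removed useless symbols: {A3} and every production mentioning them.

S -> num id | num num S | num | num S A2; A2 -> id id | A4 num; A4 -> id num | A2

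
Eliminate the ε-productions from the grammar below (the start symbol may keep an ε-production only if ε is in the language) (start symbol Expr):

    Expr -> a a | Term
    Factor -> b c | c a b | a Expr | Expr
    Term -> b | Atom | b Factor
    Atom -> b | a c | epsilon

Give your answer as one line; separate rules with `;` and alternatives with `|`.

Expr -> a a | Term | ε; Factor -> b c | c a b | a Expr | a | Expr; Term -> b | Atom | b Factor; Atom -> b | a c

The nullable symbols are {Atom, Expr, Factor, Term}.
ε ∈ L(G) since Expr is nullable, so keep Expr → ε.
Add the nullable-subset variants: Factor → a Expr gives a Expr | a.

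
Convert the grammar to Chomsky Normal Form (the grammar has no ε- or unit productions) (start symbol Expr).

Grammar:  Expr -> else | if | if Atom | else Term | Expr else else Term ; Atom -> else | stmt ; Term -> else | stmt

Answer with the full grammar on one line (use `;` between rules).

Introduce a nonterminal for each terminal appearing in a rule of length ≥ 2: X1 → if, X2 → else.
Binarize each right-hand side of length ≥ 3 by chaining fresh nonterminals (Y1, Y2, …): affected rules were Expr → Expr X2 X2 Term.

Expr -> else | if | X1 Atom | X2 Term | Expr Y1; Atom -> else | stmt; Term -> else | stmt; X1 -> if; X2 -> else; Y1 -> X2 Y2; Y2 -> X2 Term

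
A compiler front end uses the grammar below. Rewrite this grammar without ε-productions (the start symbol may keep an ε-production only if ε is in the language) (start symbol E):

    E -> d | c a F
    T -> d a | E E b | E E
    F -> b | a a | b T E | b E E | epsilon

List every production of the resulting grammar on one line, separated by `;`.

E -> d | c a F | c a; T -> d a | E E b | E E; F -> b | a a | b T E | b E E

Nullable nonterminals: {F}.
ε ∉ L(G), so no ε-production is kept.
Add the nullable-subset variants: E → c a F gives c a F | c a.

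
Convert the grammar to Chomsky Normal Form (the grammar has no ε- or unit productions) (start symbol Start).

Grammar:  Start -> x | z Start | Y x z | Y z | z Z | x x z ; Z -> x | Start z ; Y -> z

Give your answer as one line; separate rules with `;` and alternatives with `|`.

Introduce a nonterminal for each terminal appearing in a rule of length ≥ 2: X1 → z, X2 → x.
Binarize each right-hand side of length ≥ 3 by chaining fresh nonterminals (Y1, Y2, …): affected rules were Start → Y X2 X1; Start → X2 X2 X1.

Start -> x | X1 Start | Y Y1 | Y X1 | X1 Z | X2 Y2; Z -> x | Start X1; Y -> z; X1 -> z; X2 -> x; Y1 -> X2 X1; Y2 -> X2 X1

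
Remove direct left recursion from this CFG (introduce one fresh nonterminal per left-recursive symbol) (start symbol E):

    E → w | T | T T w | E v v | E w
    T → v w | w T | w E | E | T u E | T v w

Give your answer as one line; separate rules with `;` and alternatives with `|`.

Directly left-recursive nonterminals: E, T.
For E: α = {v v, w}, β = {w, T, T T w}. Rewrite as E → β E' and E' → α E' | ε.
For T: α = {u E, v w}, β = {v w, w T, w E, E}. Rewrite as T → β T' and T' → α T' | ε.

E → w E' | T E' | T T w E'; T → v w T' | w T T' | w E T' | E T'; E' → v v E' | w E' | ε; T' → u E T' | v w T' | ε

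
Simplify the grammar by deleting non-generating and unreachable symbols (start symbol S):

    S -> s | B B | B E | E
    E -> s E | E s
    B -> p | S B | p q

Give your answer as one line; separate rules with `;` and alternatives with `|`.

Generating nonterminals: {B, S}.
Reachable from S after that: {B, S}.
Removed useless symbols: {E} and every production mentioning them.

S -> s | B B; B -> p | S B | p q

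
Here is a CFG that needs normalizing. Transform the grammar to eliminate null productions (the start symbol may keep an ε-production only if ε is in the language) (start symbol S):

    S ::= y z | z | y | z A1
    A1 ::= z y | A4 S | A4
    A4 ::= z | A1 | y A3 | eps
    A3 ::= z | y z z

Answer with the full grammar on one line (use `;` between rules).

Nullable nonterminals: {A1, A4}.
ε ∉ L(G), so no ε-production is kept.
Add the nullable-subset variants: A1 → A4 S gives A4 S | S.

S ::= y z | z | y | z A1; A1 ::= z y | A4 S | S | A4; A4 ::= z | A1 | y A3; A3 ::= z | y z z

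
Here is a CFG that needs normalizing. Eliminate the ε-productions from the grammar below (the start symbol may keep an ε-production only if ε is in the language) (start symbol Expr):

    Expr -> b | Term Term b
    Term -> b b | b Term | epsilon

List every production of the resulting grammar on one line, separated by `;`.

Expr -> b | Term Term b | Term b; Term -> b b | b Term | b

The nullable symbols are {Term}.
ε ∉ L(G), so no ε-production is kept.
Add the nullable-subset variants: Expr → Term Term b gives Term Term b | Term b. Term → b Term gives b Term | b.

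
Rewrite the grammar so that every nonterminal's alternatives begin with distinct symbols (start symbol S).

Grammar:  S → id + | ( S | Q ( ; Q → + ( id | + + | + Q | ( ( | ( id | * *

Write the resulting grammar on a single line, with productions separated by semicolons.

Q has alternatives sharing prefix '+': factor to Q → + Q' with Q' → ( id | + | Q.
Q has alternatives sharing prefix '(': factor to Q → ( Q'' with Q'' → ( | id.

S → id + | ( S | Q (; Q → * * | + Q' | ( Q''; Q' → ( id | + | Q; Q'' → ( | id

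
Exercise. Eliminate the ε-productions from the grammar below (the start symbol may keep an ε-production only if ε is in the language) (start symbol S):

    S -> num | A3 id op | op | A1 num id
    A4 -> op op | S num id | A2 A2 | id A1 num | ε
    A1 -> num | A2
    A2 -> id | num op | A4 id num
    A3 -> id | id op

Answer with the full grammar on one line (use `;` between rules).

S -> num | A3 id op | op | A1 num id; A4 -> op op | S num id | A2 A2 | id A1 num; A1 -> num | A2; A2 -> id | num op | A4 id num | id num; A3 -> id | id op

Nullable set = {A4}.
ε ∉ L(G), so no ε-production is kept.
For each production, add variants omitting each subset of nullable occurrences: A2 → A4 id num gives A4 id num | id num.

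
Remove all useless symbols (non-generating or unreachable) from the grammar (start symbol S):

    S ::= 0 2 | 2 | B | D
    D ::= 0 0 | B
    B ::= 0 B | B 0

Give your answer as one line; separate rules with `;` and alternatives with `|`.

S ::= 0 2 | 2 | D; D ::= 0 0

Generating nonterminals: {D, S}.
Reachable from S after that: {D, S}.
Removed useless symbols: {B} and every production mentioning them.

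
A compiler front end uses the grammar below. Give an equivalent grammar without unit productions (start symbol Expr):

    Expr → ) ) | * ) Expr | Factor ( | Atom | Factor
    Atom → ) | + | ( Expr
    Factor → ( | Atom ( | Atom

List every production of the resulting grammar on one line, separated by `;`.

Expr → ) | + | ( Expr | ( | Atom ( | ) ) | * ) Expr | Factor (; Atom → ) | + | ( Expr; Factor → ) | + | ( Expr | ( | Atom (

Unit pairs: Expr ⇒* {Atom, Factor}; Factor ⇒* {Atom}.
For each unit pair (A, B), copy every non-unit production of B to A, then drop all unit productions.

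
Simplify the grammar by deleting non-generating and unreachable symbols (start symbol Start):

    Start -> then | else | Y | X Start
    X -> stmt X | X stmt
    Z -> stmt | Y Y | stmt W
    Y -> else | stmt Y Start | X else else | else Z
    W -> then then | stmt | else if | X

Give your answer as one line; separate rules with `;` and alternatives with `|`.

Generating nonterminals: {Start, W, Y, Z}.
Reachable from Start after that: {Start, W, Y, Z}.
Removed useless symbols: {X} and every production mentioning them.

Start -> then | else | Y; Z -> stmt | Y Y | stmt W; Y -> else | stmt Y Start | else Z; W -> then then | stmt | else if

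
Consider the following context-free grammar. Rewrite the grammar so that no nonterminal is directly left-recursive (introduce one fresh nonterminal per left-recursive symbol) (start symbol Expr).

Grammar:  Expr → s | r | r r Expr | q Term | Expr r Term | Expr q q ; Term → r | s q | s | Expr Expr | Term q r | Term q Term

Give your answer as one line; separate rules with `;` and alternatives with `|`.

Expr, Term are directly left-recursive.
For Expr: α = {r Term, q q}, β = {s, r, r r Expr, q Term}. Rewrite as Expr → β Expr1 and Expr1 → α Expr1 | ε.
For Term: α = {q r, q Term}, β = {r, s q, s, Expr Expr}. Rewrite as Term → β Term1 and Term1 → α Term1 | ε.

Expr → s Expr1 | r Expr1 | r r Expr Expr1 | q Term Expr1; Term → r Term1 | s q Term1 | s Term1 | Expr Expr Term1; Expr1 → r Term Expr1 | q q Expr1 | ε; Term1 → q r Term1 | q Term Term1 | ε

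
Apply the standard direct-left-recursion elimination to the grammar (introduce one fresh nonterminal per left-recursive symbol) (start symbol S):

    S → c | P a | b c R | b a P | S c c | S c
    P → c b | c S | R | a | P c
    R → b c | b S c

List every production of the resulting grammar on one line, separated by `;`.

S → c S' | P a S' | b c R S' | b a P S'; P → c b P' | c S P' | R P' | a P'; R → b c | b S c; S' → c c S' | c S' | ε; P' → c P' | ε

S, P are directly left-recursive.
For S: α = {c c, c}, β = {c, P a, b c R, b a P}. Rewrite as S → β S' and S' → α S' | ε.
For P: α = {c}, β = {c b, c S, R, a}. Rewrite as P → β P' and P' → α P' | ε.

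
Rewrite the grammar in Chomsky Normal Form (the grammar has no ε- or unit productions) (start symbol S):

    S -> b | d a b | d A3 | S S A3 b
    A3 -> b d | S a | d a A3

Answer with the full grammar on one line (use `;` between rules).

Introduce a nonterminal for each terminal appearing in a rule of length ≥ 2: X1 → d, X2 → a, X3 → b.
Binarize each right-hand side of length ≥ 3 by chaining fresh nonterminals (Y1, Y2, …): affected rules were S → X1 X2 X3; S → S S A3 X3; A3 → X1 X2 A3.

S -> b | X1 Y1 | X1 A3 | S Y2; A3 -> X3 X1 | S X2 | X1 Y4; X1 -> d; X2 -> a; X3 -> b; Y1 -> X2 X3; Y2 -> S Y3; Y3 -> A3 X3; Y4 -> X2 A3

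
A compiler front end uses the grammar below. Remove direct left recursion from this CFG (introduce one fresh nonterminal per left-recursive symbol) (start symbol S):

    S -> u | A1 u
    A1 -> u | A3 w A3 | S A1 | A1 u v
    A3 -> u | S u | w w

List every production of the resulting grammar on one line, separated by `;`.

S -> u | A1 u; A1 -> u A1' | A3 w A3 A1' | S A1 A1'; A3 -> u | S u | w w; A1' -> u v A1' | ε

A1 is directly left-recursive.
For A1: α = {u v}, β = {u, A3 w A3, S A1}. Rewrite as A1 → β A1' and A1' → α A1' | ε.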